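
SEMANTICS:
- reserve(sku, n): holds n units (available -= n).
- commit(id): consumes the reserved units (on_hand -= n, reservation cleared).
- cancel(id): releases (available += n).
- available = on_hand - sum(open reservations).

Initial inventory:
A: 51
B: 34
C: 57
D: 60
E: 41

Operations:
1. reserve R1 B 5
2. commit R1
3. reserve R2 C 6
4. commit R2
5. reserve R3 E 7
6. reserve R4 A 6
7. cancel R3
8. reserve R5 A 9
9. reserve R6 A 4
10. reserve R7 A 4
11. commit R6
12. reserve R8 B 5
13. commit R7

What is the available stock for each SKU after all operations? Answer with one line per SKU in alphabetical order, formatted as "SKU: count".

Step 1: reserve R1 B 5 -> on_hand[A=51 B=34 C=57 D=60 E=41] avail[A=51 B=29 C=57 D=60 E=41] open={R1}
Step 2: commit R1 -> on_hand[A=51 B=29 C=57 D=60 E=41] avail[A=51 B=29 C=57 D=60 E=41] open={}
Step 3: reserve R2 C 6 -> on_hand[A=51 B=29 C=57 D=60 E=41] avail[A=51 B=29 C=51 D=60 E=41] open={R2}
Step 4: commit R2 -> on_hand[A=51 B=29 C=51 D=60 E=41] avail[A=51 B=29 C=51 D=60 E=41] open={}
Step 5: reserve R3 E 7 -> on_hand[A=51 B=29 C=51 D=60 E=41] avail[A=51 B=29 C=51 D=60 E=34] open={R3}
Step 6: reserve R4 A 6 -> on_hand[A=51 B=29 C=51 D=60 E=41] avail[A=45 B=29 C=51 D=60 E=34] open={R3,R4}
Step 7: cancel R3 -> on_hand[A=51 B=29 C=51 D=60 E=41] avail[A=45 B=29 C=51 D=60 E=41] open={R4}
Step 8: reserve R5 A 9 -> on_hand[A=51 B=29 C=51 D=60 E=41] avail[A=36 B=29 C=51 D=60 E=41] open={R4,R5}
Step 9: reserve R6 A 4 -> on_hand[A=51 B=29 C=51 D=60 E=41] avail[A=32 B=29 C=51 D=60 E=41] open={R4,R5,R6}
Step 10: reserve R7 A 4 -> on_hand[A=51 B=29 C=51 D=60 E=41] avail[A=28 B=29 C=51 D=60 E=41] open={R4,R5,R6,R7}
Step 11: commit R6 -> on_hand[A=47 B=29 C=51 D=60 E=41] avail[A=28 B=29 C=51 D=60 E=41] open={R4,R5,R7}
Step 12: reserve R8 B 5 -> on_hand[A=47 B=29 C=51 D=60 E=41] avail[A=28 B=24 C=51 D=60 E=41] open={R4,R5,R7,R8}
Step 13: commit R7 -> on_hand[A=43 B=29 C=51 D=60 E=41] avail[A=28 B=24 C=51 D=60 E=41] open={R4,R5,R8}

Answer: A: 28
B: 24
C: 51
D: 60
E: 41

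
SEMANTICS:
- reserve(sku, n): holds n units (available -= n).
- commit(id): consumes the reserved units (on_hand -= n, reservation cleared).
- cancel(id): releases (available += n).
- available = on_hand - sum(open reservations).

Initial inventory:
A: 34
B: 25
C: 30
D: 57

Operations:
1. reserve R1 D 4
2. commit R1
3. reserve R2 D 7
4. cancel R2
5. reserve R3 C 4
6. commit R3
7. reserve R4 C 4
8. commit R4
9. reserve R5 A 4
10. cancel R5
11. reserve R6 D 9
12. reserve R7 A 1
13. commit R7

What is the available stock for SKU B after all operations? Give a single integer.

Answer: 25

Derivation:
Step 1: reserve R1 D 4 -> on_hand[A=34 B=25 C=30 D=57] avail[A=34 B=25 C=30 D=53] open={R1}
Step 2: commit R1 -> on_hand[A=34 B=25 C=30 D=53] avail[A=34 B=25 C=30 D=53] open={}
Step 3: reserve R2 D 7 -> on_hand[A=34 B=25 C=30 D=53] avail[A=34 B=25 C=30 D=46] open={R2}
Step 4: cancel R2 -> on_hand[A=34 B=25 C=30 D=53] avail[A=34 B=25 C=30 D=53] open={}
Step 5: reserve R3 C 4 -> on_hand[A=34 B=25 C=30 D=53] avail[A=34 B=25 C=26 D=53] open={R3}
Step 6: commit R3 -> on_hand[A=34 B=25 C=26 D=53] avail[A=34 B=25 C=26 D=53] open={}
Step 7: reserve R4 C 4 -> on_hand[A=34 B=25 C=26 D=53] avail[A=34 B=25 C=22 D=53] open={R4}
Step 8: commit R4 -> on_hand[A=34 B=25 C=22 D=53] avail[A=34 B=25 C=22 D=53] open={}
Step 9: reserve R5 A 4 -> on_hand[A=34 B=25 C=22 D=53] avail[A=30 B=25 C=22 D=53] open={R5}
Step 10: cancel R5 -> on_hand[A=34 B=25 C=22 D=53] avail[A=34 B=25 C=22 D=53] open={}
Step 11: reserve R6 D 9 -> on_hand[A=34 B=25 C=22 D=53] avail[A=34 B=25 C=22 D=44] open={R6}
Step 12: reserve R7 A 1 -> on_hand[A=34 B=25 C=22 D=53] avail[A=33 B=25 C=22 D=44] open={R6,R7}
Step 13: commit R7 -> on_hand[A=33 B=25 C=22 D=53] avail[A=33 B=25 C=22 D=44] open={R6}
Final available[B] = 25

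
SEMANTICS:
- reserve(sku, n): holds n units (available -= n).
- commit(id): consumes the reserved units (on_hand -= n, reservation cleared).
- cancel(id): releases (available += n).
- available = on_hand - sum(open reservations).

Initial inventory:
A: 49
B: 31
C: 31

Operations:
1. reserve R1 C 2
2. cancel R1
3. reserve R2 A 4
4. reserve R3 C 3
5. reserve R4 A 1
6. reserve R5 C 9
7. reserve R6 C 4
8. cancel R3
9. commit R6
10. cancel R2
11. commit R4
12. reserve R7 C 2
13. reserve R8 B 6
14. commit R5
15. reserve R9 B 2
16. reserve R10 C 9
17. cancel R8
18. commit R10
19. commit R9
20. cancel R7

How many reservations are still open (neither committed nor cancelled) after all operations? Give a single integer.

Answer: 0

Derivation:
Step 1: reserve R1 C 2 -> on_hand[A=49 B=31 C=31] avail[A=49 B=31 C=29] open={R1}
Step 2: cancel R1 -> on_hand[A=49 B=31 C=31] avail[A=49 B=31 C=31] open={}
Step 3: reserve R2 A 4 -> on_hand[A=49 B=31 C=31] avail[A=45 B=31 C=31] open={R2}
Step 4: reserve R3 C 3 -> on_hand[A=49 B=31 C=31] avail[A=45 B=31 C=28] open={R2,R3}
Step 5: reserve R4 A 1 -> on_hand[A=49 B=31 C=31] avail[A=44 B=31 C=28] open={R2,R3,R4}
Step 6: reserve R5 C 9 -> on_hand[A=49 B=31 C=31] avail[A=44 B=31 C=19] open={R2,R3,R4,R5}
Step 7: reserve R6 C 4 -> on_hand[A=49 B=31 C=31] avail[A=44 B=31 C=15] open={R2,R3,R4,R5,R6}
Step 8: cancel R3 -> on_hand[A=49 B=31 C=31] avail[A=44 B=31 C=18] open={R2,R4,R5,R6}
Step 9: commit R6 -> on_hand[A=49 B=31 C=27] avail[A=44 B=31 C=18] open={R2,R4,R5}
Step 10: cancel R2 -> on_hand[A=49 B=31 C=27] avail[A=48 B=31 C=18] open={R4,R5}
Step 11: commit R4 -> on_hand[A=48 B=31 C=27] avail[A=48 B=31 C=18] open={R5}
Step 12: reserve R7 C 2 -> on_hand[A=48 B=31 C=27] avail[A=48 B=31 C=16] open={R5,R7}
Step 13: reserve R8 B 6 -> on_hand[A=48 B=31 C=27] avail[A=48 B=25 C=16] open={R5,R7,R8}
Step 14: commit R5 -> on_hand[A=48 B=31 C=18] avail[A=48 B=25 C=16] open={R7,R8}
Step 15: reserve R9 B 2 -> on_hand[A=48 B=31 C=18] avail[A=48 B=23 C=16] open={R7,R8,R9}
Step 16: reserve R10 C 9 -> on_hand[A=48 B=31 C=18] avail[A=48 B=23 C=7] open={R10,R7,R8,R9}
Step 17: cancel R8 -> on_hand[A=48 B=31 C=18] avail[A=48 B=29 C=7] open={R10,R7,R9}
Step 18: commit R10 -> on_hand[A=48 B=31 C=9] avail[A=48 B=29 C=7] open={R7,R9}
Step 19: commit R9 -> on_hand[A=48 B=29 C=9] avail[A=48 B=29 C=7] open={R7}
Step 20: cancel R7 -> on_hand[A=48 B=29 C=9] avail[A=48 B=29 C=9] open={}
Open reservations: [] -> 0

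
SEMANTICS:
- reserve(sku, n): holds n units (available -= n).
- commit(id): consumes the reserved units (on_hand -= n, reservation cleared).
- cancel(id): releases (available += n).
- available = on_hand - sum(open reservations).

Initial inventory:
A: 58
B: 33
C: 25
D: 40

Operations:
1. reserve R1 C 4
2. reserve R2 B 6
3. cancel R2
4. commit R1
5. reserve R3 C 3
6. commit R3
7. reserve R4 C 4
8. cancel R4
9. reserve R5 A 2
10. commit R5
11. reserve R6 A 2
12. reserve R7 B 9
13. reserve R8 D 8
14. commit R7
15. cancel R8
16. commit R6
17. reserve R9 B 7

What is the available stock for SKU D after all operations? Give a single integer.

Step 1: reserve R1 C 4 -> on_hand[A=58 B=33 C=25 D=40] avail[A=58 B=33 C=21 D=40] open={R1}
Step 2: reserve R2 B 6 -> on_hand[A=58 B=33 C=25 D=40] avail[A=58 B=27 C=21 D=40] open={R1,R2}
Step 3: cancel R2 -> on_hand[A=58 B=33 C=25 D=40] avail[A=58 B=33 C=21 D=40] open={R1}
Step 4: commit R1 -> on_hand[A=58 B=33 C=21 D=40] avail[A=58 B=33 C=21 D=40] open={}
Step 5: reserve R3 C 3 -> on_hand[A=58 B=33 C=21 D=40] avail[A=58 B=33 C=18 D=40] open={R3}
Step 6: commit R3 -> on_hand[A=58 B=33 C=18 D=40] avail[A=58 B=33 C=18 D=40] open={}
Step 7: reserve R4 C 4 -> on_hand[A=58 B=33 C=18 D=40] avail[A=58 B=33 C=14 D=40] open={R4}
Step 8: cancel R4 -> on_hand[A=58 B=33 C=18 D=40] avail[A=58 B=33 C=18 D=40] open={}
Step 9: reserve R5 A 2 -> on_hand[A=58 B=33 C=18 D=40] avail[A=56 B=33 C=18 D=40] open={R5}
Step 10: commit R5 -> on_hand[A=56 B=33 C=18 D=40] avail[A=56 B=33 C=18 D=40] open={}
Step 11: reserve R6 A 2 -> on_hand[A=56 B=33 C=18 D=40] avail[A=54 B=33 C=18 D=40] open={R6}
Step 12: reserve R7 B 9 -> on_hand[A=56 B=33 C=18 D=40] avail[A=54 B=24 C=18 D=40] open={R6,R7}
Step 13: reserve R8 D 8 -> on_hand[A=56 B=33 C=18 D=40] avail[A=54 B=24 C=18 D=32] open={R6,R7,R8}
Step 14: commit R7 -> on_hand[A=56 B=24 C=18 D=40] avail[A=54 B=24 C=18 D=32] open={R6,R8}
Step 15: cancel R8 -> on_hand[A=56 B=24 C=18 D=40] avail[A=54 B=24 C=18 D=40] open={R6}
Step 16: commit R6 -> on_hand[A=54 B=24 C=18 D=40] avail[A=54 B=24 C=18 D=40] open={}
Step 17: reserve R9 B 7 -> on_hand[A=54 B=24 C=18 D=40] avail[A=54 B=17 C=18 D=40] open={R9}
Final available[D] = 40

Answer: 40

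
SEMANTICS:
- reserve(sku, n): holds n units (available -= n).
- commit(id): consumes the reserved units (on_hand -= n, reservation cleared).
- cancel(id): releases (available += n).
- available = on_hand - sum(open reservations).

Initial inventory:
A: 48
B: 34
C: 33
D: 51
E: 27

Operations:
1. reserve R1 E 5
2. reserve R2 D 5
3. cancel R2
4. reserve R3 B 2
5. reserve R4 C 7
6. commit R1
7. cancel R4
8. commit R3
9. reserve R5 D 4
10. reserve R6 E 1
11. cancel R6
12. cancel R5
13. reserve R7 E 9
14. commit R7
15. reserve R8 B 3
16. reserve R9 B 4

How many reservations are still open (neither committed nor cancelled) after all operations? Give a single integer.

Answer: 2

Derivation:
Step 1: reserve R1 E 5 -> on_hand[A=48 B=34 C=33 D=51 E=27] avail[A=48 B=34 C=33 D=51 E=22] open={R1}
Step 2: reserve R2 D 5 -> on_hand[A=48 B=34 C=33 D=51 E=27] avail[A=48 B=34 C=33 D=46 E=22] open={R1,R2}
Step 3: cancel R2 -> on_hand[A=48 B=34 C=33 D=51 E=27] avail[A=48 B=34 C=33 D=51 E=22] open={R1}
Step 4: reserve R3 B 2 -> on_hand[A=48 B=34 C=33 D=51 E=27] avail[A=48 B=32 C=33 D=51 E=22] open={R1,R3}
Step 5: reserve R4 C 7 -> on_hand[A=48 B=34 C=33 D=51 E=27] avail[A=48 B=32 C=26 D=51 E=22] open={R1,R3,R4}
Step 6: commit R1 -> on_hand[A=48 B=34 C=33 D=51 E=22] avail[A=48 B=32 C=26 D=51 E=22] open={R3,R4}
Step 7: cancel R4 -> on_hand[A=48 B=34 C=33 D=51 E=22] avail[A=48 B=32 C=33 D=51 E=22] open={R3}
Step 8: commit R3 -> on_hand[A=48 B=32 C=33 D=51 E=22] avail[A=48 B=32 C=33 D=51 E=22] open={}
Step 9: reserve R5 D 4 -> on_hand[A=48 B=32 C=33 D=51 E=22] avail[A=48 B=32 C=33 D=47 E=22] open={R5}
Step 10: reserve R6 E 1 -> on_hand[A=48 B=32 C=33 D=51 E=22] avail[A=48 B=32 C=33 D=47 E=21] open={R5,R6}
Step 11: cancel R6 -> on_hand[A=48 B=32 C=33 D=51 E=22] avail[A=48 B=32 C=33 D=47 E=22] open={R5}
Step 12: cancel R5 -> on_hand[A=48 B=32 C=33 D=51 E=22] avail[A=48 B=32 C=33 D=51 E=22] open={}
Step 13: reserve R7 E 9 -> on_hand[A=48 B=32 C=33 D=51 E=22] avail[A=48 B=32 C=33 D=51 E=13] open={R7}
Step 14: commit R7 -> on_hand[A=48 B=32 C=33 D=51 E=13] avail[A=48 B=32 C=33 D=51 E=13] open={}
Step 15: reserve R8 B 3 -> on_hand[A=48 B=32 C=33 D=51 E=13] avail[A=48 B=29 C=33 D=51 E=13] open={R8}
Step 16: reserve R9 B 4 -> on_hand[A=48 B=32 C=33 D=51 E=13] avail[A=48 B=25 C=33 D=51 E=13] open={R8,R9}
Open reservations: ['R8', 'R9'] -> 2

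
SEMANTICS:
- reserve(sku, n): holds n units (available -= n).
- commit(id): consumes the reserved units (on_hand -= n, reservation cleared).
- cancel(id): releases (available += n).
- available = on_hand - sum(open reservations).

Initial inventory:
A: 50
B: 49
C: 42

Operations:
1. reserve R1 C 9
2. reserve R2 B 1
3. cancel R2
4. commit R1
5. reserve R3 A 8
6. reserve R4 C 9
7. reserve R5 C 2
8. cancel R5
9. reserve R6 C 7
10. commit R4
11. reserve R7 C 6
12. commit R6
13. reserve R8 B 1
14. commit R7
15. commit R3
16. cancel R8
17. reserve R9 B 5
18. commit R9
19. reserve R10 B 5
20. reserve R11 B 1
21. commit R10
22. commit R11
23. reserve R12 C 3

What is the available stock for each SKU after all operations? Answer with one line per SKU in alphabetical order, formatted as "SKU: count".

Step 1: reserve R1 C 9 -> on_hand[A=50 B=49 C=42] avail[A=50 B=49 C=33] open={R1}
Step 2: reserve R2 B 1 -> on_hand[A=50 B=49 C=42] avail[A=50 B=48 C=33] open={R1,R2}
Step 3: cancel R2 -> on_hand[A=50 B=49 C=42] avail[A=50 B=49 C=33] open={R1}
Step 4: commit R1 -> on_hand[A=50 B=49 C=33] avail[A=50 B=49 C=33] open={}
Step 5: reserve R3 A 8 -> on_hand[A=50 B=49 C=33] avail[A=42 B=49 C=33] open={R3}
Step 6: reserve R4 C 9 -> on_hand[A=50 B=49 C=33] avail[A=42 B=49 C=24] open={R3,R4}
Step 7: reserve R5 C 2 -> on_hand[A=50 B=49 C=33] avail[A=42 B=49 C=22] open={R3,R4,R5}
Step 8: cancel R5 -> on_hand[A=50 B=49 C=33] avail[A=42 B=49 C=24] open={R3,R4}
Step 9: reserve R6 C 7 -> on_hand[A=50 B=49 C=33] avail[A=42 B=49 C=17] open={R3,R4,R6}
Step 10: commit R4 -> on_hand[A=50 B=49 C=24] avail[A=42 B=49 C=17] open={R3,R6}
Step 11: reserve R7 C 6 -> on_hand[A=50 B=49 C=24] avail[A=42 B=49 C=11] open={R3,R6,R7}
Step 12: commit R6 -> on_hand[A=50 B=49 C=17] avail[A=42 B=49 C=11] open={R3,R7}
Step 13: reserve R8 B 1 -> on_hand[A=50 B=49 C=17] avail[A=42 B=48 C=11] open={R3,R7,R8}
Step 14: commit R7 -> on_hand[A=50 B=49 C=11] avail[A=42 B=48 C=11] open={R3,R8}
Step 15: commit R3 -> on_hand[A=42 B=49 C=11] avail[A=42 B=48 C=11] open={R8}
Step 16: cancel R8 -> on_hand[A=42 B=49 C=11] avail[A=42 B=49 C=11] open={}
Step 17: reserve R9 B 5 -> on_hand[A=42 B=49 C=11] avail[A=42 B=44 C=11] open={R9}
Step 18: commit R9 -> on_hand[A=42 B=44 C=11] avail[A=42 B=44 C=11] open={}
Step 19: reserve R10 B 5 -> on_hand[A=42 B=44 C=11] avail[A=42 B=39 C=11] open={R10}
Step 20: reserve R11 B 1 -> on_hand[A=42 B=44 C=11] avail[A=42 B=38 C=11] open={R10,R11}
Step 21: commit R10 -> on_hand[A=42 B=39 C=11] avail[A=42 B=38 C=11] open={R11}
Step 22: commit R11 -> on_hand[A=42 B=38 C=11] avail[A=42 B=38 C=11] open={}
Step 23: reserve R12 C 3 -> on_hand[A=42 B=38 C=11] avail[A=42 B=38 C=8] open={R12}

Answer: A: 42
B: 38
C: 8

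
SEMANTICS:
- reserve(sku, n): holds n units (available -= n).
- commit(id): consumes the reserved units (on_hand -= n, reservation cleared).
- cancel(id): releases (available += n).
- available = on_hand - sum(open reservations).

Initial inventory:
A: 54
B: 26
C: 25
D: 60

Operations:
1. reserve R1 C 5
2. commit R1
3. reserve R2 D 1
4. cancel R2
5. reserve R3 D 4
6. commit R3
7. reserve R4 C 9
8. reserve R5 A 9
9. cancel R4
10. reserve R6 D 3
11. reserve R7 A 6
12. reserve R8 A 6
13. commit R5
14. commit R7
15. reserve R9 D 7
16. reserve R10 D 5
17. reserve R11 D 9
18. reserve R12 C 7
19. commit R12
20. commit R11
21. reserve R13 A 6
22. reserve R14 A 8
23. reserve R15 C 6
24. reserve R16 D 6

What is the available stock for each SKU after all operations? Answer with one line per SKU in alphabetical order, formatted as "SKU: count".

Step 1: reserve R1 C 5 -> on_hand[A=54 B=26 C=25 D=60] avail[A=54 B=26 C=20 D=60] open={R1}
Step 2: commit R1 -> on_hand[A=54 B=26 C=20 D=60] avail[A=54 B=26 C=20 D=60] open={}
Step 3: reserve R2 D 1 -> on_hand[A=54 B=26 C=20 D=60] avail[A=54 B=26 C=20 D=59] open={R2}
Step 4: cancel R2 -> on_hand[A=54 B=26 C=20 D=60] avail[A=54 B=26 C=20 D=60] open={}
Step 5: reserve R3 D 4 -> on_hand[A=54 B=26 C=20 D=60] avail[A=54 B=26 C=20 D=56] open={R3}
Step 6: commit R3 -> on_hand[A=54 B=26 C=20 D=56] avail[A=54 B=26 C=20 D=56] open={}
Step 7: reserve R4 C 9 -> on_hand[A=54 B=26 C=20 D=56] avail[A=54 B=26 C=11 D=56] open={R4}
Step 8: reserve R5 A 9 -> on_hand[A=54 B=26 C=20 D=56] avail[A=45 B=26 C=11 D=56] open={R4,R5}
Step 9: cancel R4 -> on_hand[A=54 B=26 C=20 D=56] avail[A=45 B=26 C=20 D=56] open={R5}
Step 10: reserve R6 D 3 -> on_hand[A=54 B=26 C=20 D=56] avail[A=45 B=26 C=20 D=53] open={R5,R6}
Step 11: reserve R7 A 6 -> on_hand[A=54 B=26 C=20 D=56] avail[A=39 B=26 C=20 D=53] open={R5,R6,R7}
Step 12: reserve R8 A 6 -> on_hand[A=54 B=26 C=20 D=56] avail[A=33 B=26 C=20 D=53] open={R5,R6,R7,R8}
Step 13: commit R5 -> on_hand[A=45 B=26 C=20 D=56] avail[A=33 B=26 C=20 D=53] open={R6,R7,R8}
Step 14: commit R7 -> on_hand[A=39 B=26 C=20 D=56] avail[A=33 B=26 C=20 D=53] open={R6,R8}
Step 15: reserve R9 D 7 -> on_hand[A=39 B=26 C=20 D=56] avail[A=33 B=26 C=20 D=46] open={R6,R8,R9}
Step 16: reserve R10 D 5 -> on_hand[A=39 B=26 C=20 D=56] avail[A=33 B=26 C=20 D=41] open={R10,R6,R8,R9}
Step 17: reserve R11 D 9 -> on_hand[A=39 B=26 C=20 D=56] avail[A=33 B=26 C=20 D=32] open={R10,R11,R6,R8,R9}
Step 18: reserve R12 C 7 -> on_hand[A=39 B=26 C=20 D=56] avail[A=33 B=26 C=13 D=32] open={R10,R11,R12,R6,R8,R9}
Step 19: commit R12 -> on_hand[A=39 B=26 C=13 D=56] avail[A=33 B=26 C=13 D=32] open={R10,R11,R6,R8,R9}
Step 20: commit R11 -> on_hand[A=39 B=26 C=13 D=47] avail[A=33 B=26 C=13 D=32] open={R10,R6,R8,R9}
Step 21: reserve R13 A 6 -> on_hand[A=39 B=26 C=13 D=47] avail[A=27 B=26 C=13 D=32] open={R10,R13,R6,R8,R9}
Step 22: reserve R14 A 8 -> on_hand[A=39 B=26 C=13 D=47] avail[A=19 B=26 C=13 D=32] open={R10,R13,R14,R6,R8,R9}
Step 23: reserve R15 C 6 -> on_hand[A=39 B=26 C=13 D=47] avail[A=19 B=26 C=7 D=32] open={R10,R13,R14,R15,R6,R8,R9}
Step 24: reserve R16 D 6 -> on_hand[A=39 B=26 C=13 D=47] avail[A=19 B=26 C=7 D=26] open={R10,R13,R14,R15,R16,R6,R8,R9}

Answer: A: 19
B: 26
C: 7
D: 26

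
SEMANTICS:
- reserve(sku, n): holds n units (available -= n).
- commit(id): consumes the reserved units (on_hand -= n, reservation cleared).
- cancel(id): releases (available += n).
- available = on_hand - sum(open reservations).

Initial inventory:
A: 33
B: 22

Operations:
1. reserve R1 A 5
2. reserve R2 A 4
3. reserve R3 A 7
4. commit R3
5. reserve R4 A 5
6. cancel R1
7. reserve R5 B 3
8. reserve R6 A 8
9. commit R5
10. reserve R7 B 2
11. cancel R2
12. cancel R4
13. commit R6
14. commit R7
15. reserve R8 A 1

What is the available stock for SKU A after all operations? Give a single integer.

Answer: 17

Derivation:
Step 1: reserve R1 A 5 -> on_hand[A=33 B=22] avail[A=28 B=22] open={R1}
Step 2: reserve R2 A 4 -> on_hand[A=33 B=22] avail[A=24 B=22] open={R1,R2}
Step 3: reserve R3 A 7 -> on_hand[A=33 B=22] avail[A=17 B=22] open={R1,R2,R3}
Step 4: commit R3 -> on_hand[A=26 B=22] avail[A=17 B=22] open={R1,R2}
Step 5: reserve R4 A 5 -> on_hand[A=26 B=22] avail[A=12 B=22] open={R1,R2,R4}
Step 6: cancel R1 -> on_hand[A=26 B=22] avail[A=17 B=22] open={R2,R4}
Step 7: reserve R5 B 3 -> on_hand[A=26 B=22] avail[A=17 B=19] open={R2,R4,R5}
Step 8: reserve R6 A 8 -> on_hand[A=26 B=22] avail[A=9 B=19] open={R2,R4,R5,R6}
Step 9: commit R5 -> on_hand[A=26 B=19] avail[A=9 B=19] open={R2,R4,R6}
Step 10: reserve R7 B 2 -> on_hand[A=26 B=19] avail[A=9 B=17] open={R2,R4,R6,R7}
Step 11: cancel R2 -> on_hand[A=26 B=19] avail[A=13 B=17] open={R4,R6,R7}
Step 12: cancel R4 -> on_hand[A=26 B=19] avail[A=18 B=17] open={R6,R7}
Step 13: commit R6 -> on_hand[A=18 B=19] avail[A=18 B=17] open={R7}
Step 14: commit R7 -> on_hand[A=18 B=17] avail[A=18 B=17] open={}
Step 15: reserve R8 A 1 -> on_hand[A=18 B=17] avail[A=17 B=17] open={R8}
Final available[A] = 17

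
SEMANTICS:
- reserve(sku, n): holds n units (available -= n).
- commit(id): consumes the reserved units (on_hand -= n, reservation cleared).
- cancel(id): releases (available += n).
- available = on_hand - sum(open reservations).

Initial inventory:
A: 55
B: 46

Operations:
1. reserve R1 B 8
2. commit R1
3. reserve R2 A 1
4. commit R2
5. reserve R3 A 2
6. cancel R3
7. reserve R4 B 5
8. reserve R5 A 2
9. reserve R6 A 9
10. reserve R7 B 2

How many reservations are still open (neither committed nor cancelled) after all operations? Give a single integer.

Step 1: reserve R1 B 8 -> on_hand[A=55 B=46] avail[A=55 B=38] open={R1}
Step 2: commit R1 -> on_hand[A=55 B=38] avail[A=55 B=38] open={}
Step 3: reserve R2 A 1 -> on_hand[A=55 B=38] avail[A=54 B=38] open={R2}
Step 4: commit R2 -> on_hand[A=54 B=38] avail[A=54 B=38] open={}
Step 5: reserve R3 A 2 -> on_hand[A=54 B=38] avail[A=52 B=38] open={R3}
Step 6: cancel R3 -> on_hand[A=54 B=38] avail[A=54 B=38] open={}
Step 7: reserve R4 B 5 -> on_hand[A=54 B=38] avail[A=54 B=33] open={R4}
Step 8: reserve R5 A 2 -> on_hand[A=54 B=38] avail[A=52 B=33] open={R4,R5}
Step 9: reserve R6 A 9 -> on_hand[A=54 B=38] avail[A=43 B=33] open={R4,R5,R6}
Step 10: reserve R7 B 2 -> on_hand[A=54 B=38] avail[A=43 B=31] open={R4,R5,R6,R7}
Open reservations: ['R4', 'R5', 'R6', 'R7'] -> 4

Answer: 4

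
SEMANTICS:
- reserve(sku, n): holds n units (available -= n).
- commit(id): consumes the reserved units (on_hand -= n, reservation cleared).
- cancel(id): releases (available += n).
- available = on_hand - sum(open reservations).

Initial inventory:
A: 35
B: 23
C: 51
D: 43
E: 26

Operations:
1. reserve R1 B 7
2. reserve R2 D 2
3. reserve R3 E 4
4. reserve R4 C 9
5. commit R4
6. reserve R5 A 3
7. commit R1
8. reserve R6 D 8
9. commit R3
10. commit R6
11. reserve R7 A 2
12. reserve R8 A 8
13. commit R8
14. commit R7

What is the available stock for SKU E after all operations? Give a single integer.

Step 1: reserve R1 B 7 -> on_hand[A=35 B=23 C=51 D=43 E=26] avail[A=35 B=16 C=51 D=43 E=26] open={R1}
Step 2: reserve R2 D 2 -> on_hand[A=35 B=23 C=51 D=43 E=26] avail[A=35 B=16 C=51 D=41 E=26] open={R1,R2}
Step 3: reserve R3 E 4 -> on_hand[A=35 B=23 C=51 D=43 E=26] avail[A=35 B=16 C=51 D=41 E=22] open={R1,R2,R3}
Step 4: reserve R4 C 9 -> on_hand[A=35 B=23 C=51 D=43 E=26] avail[A=35 B=16 C=42 D=41 E=22] open={R1,R2,R3,R4}
Step 5: commit R4 -> on_hand[A=35 B=23 C=42 D=43 E=26] avail[A=35 B=16 C=42 D=41 E=22] open={R1,R2,R3}
Step 6: reserve R5 A 3 -> on_hand[A=35 B=23 C=42 D=43 E=26] avail[A=32 B=16 C=42 D=41 E=22] open={R1,R2,R3,R5}
Step 7: commit R1 -> on_hand[A=35 B=16 C=42 D=43 E=26] avail[A=32 B=16 C=42 D=41 E=22] open={R2,R3,R5}
Step 8: reserve R6 D 8 -> on_hand[A=35 B=16 C=42 D=43 E=26] avail[A=32 B=16 C=42 D=33 E=22] open={R2,R3,R5,R6}
Step 9: commit R3 -> on_hand[A=35 B=16 C=42 D=43 E=22] avail[A=32 B=16 C=42 D=33 E=22] open={R2,R5,R6}
Step 10: commit R6 -> on_hand[A=35 B=16 C=42 D=35 E=22] avail[A=32 B=16 C=42 D=33 E=22] open={R2,R5}
Step 11: reserve R7 A 2 -> on_hand[A=35 B=16 C=42 D=35 E=22] avail[A=30 B=16 C=42 D=33 E=22] open={R2,R5,R7}
Step 12: reserve R8 A 8 -> on_hand[A=35 B=16 C=42 D=35 E=22] avail[A=22 B=16 C=42 D=33 E=22] open={R2,R5,R7,R8}
Step 13: commit R8 -> on_hand[A=27 B=16 C=42 D=35 E=22] avail[A=22 B=16 C=42 D=33 E=22] open={R2,R5,R7}
Step 14: commit R7 -> on_hand[A=25 B=16 C=42 D=35 E=22] avail[A=22 B=16 C=42 D=33 E=22] open={R2,R5}
Final available[E] = 22

Answer: 22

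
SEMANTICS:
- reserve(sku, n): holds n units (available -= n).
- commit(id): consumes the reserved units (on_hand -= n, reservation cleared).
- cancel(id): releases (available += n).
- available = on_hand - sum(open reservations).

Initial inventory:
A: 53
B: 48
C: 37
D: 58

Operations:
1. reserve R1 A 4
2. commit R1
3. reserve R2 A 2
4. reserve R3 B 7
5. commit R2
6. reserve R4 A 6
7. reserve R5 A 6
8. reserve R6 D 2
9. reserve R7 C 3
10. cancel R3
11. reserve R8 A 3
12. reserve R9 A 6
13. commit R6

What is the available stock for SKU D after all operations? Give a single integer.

Answer: 56

Derivation:
Step 1: reserve R1 A 4 -> on_hand[A=53 B=48 C=37 D=58] avail[A=49 B=48 C=37 D=58] open={R1}
Step 2: commit R1 -> on_hand[A=49 B=48 C=37 D=58] avail[A=49 B=48 C=37 D=58] open={}
Step 3: reserve R2 A 2 -> on_hand[A=49 B=48 C=37 D=58] avail[A=47 B=48 C=37 D=58] open={R2}
Step 4: reserve R3 B 7 -> on_hand[A=49 B=48 C=37 D=58] avail[A=47 B=41 C=37 D=58] open={R2,R3}
Step 5: commit R2 -> on_hand[A=47 B=48 C=37 D=58] avail[A=47 B=41 C=37 D=58] open={R3}
Step 6: reserve R4 A 6 -> on_hand[A=47 B=48 C=37 D=58] avail[A=41 B=41 C=37 D=58] open={R3,R4}
Step 7: reserve R5 A 6 -> on_hand[A=47 B=48 C=37 D=58] avail[A=35 B=41 C=37 D=58] open={R3,R4,R5}
Step 8: reserve R6 D 2 -> on_hand[A=47 B=48 C=37 D=58] avail[A=35 B=41 C=37 D=56] open={R3,R4,R5,R6}
Step 9: reserve R7 C 3 -> on_hand[A=47 B=48 C=37 D=58] avail[A=35 B=41 C=34 D=56] open={R3,R4,R5,R6,R7}
Step 10: cancel R3 -> on_hand[A=47 B=48 C=37 D=58] avail[A=35 B=48 C=34 D=56] open={R4,R5,R6,R7}
Step 11: reserve R8 A 3 -> on_hand[A=47 B=48 C=37 D=58] avail[A=32 B=48 C=34 D=56] open={R4,R5,R6,R7,R8}
Step 12: reserve R9 A 6 -> on_hand[A=47 B=48 C=37 D=58] avail[A=26 B=48 C=34 D=56] open={R4,R5,R6,R7,R8,R9}
Step 13: commit R6 -> on_hand[A=47 B=48 C=37 D=56] avail[A=26 B=48 C=34 D=56] open={R4,R5,R7,R8,R9}
Final available[D] = 56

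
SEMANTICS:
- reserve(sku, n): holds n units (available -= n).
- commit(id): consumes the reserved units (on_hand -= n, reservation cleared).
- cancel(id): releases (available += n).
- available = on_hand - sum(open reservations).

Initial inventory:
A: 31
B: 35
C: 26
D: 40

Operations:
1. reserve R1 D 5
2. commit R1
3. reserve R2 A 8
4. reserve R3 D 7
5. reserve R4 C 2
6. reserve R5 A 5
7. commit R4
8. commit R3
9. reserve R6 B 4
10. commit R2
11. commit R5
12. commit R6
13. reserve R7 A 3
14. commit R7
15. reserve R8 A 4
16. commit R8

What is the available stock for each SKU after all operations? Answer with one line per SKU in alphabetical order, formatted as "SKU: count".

Step 1: reserve R1 D 5 -> on_hand[A=31 B=35 C=26 D=40] avail[A=31 B=35 C=26 D=35] open={R1}
Step 2: commit R1 -> on_hand[A=31 B=35 C=26 D=35] avail[A=31 B=35 C=26 D=35] open={}
Step 3: reserve R2 A 8 -> on_hand[A=31 B=35 C=26 D=35] avail[A=23 B=35 C=26 D=35] open={R2}
Step 4: reserve R3 D 7 -> on_hand[A=31 B=35 C=26 D=35] avail[A=23 B=35 C=26 D=28] open={R2,R3}
Step 5: reserve R4 C 2 -> on_hand[A=31 B=35 C=26 D=35] avail[A=23 B=35 C=24 D=28] open={R2,R3,R4}
Step 6: reserve R5 A 5 -> on_hand[A=31 B=35 C=26 D=35] avail[A=18 B=35 C=24 D=28] open={R2,R3,R4,R5}
Step 7: commit R4 -> on_hand[A=31 B=35 C=24 D=35] avail[A=18 B=35 C=24 D=28] open={R2,R3,R5}
Step 8: commit R3 -> on_hand[A=31 B=35 C=24 D=28] avail[A=18 B=35 C=24 D=28] open={R2,R5}
Step 9: reserve R6 B 4 -> on_hand[A=31 B=35 C=24 D=28] avail[A=18 B=31 C=24 D=28] open={R2,R5,R6}
Step 10: commit R2 -> on_hand[A=23 B=35 C=24 D=28] avail[A=18 B=31 C=24 D=28] open={R5,R6}
Step 11: commit R5 -> on_hand[A=18 B=35 C=24 D=28] avail[A=18 B=31 C=24 D=28] open={R6}
Step 12: commit R6 -> on_hand[A=18 B=31 C=24 D=28] avail[A=18 B=31 C=24 D=28] open={}
Step 13: reserve R7 A 3 -> on_hand[A=18 B=31 C=24 D=28] avail[A=15 B=31 C=24 D=28] open={R7}
Step 14: commit R7 -> on_hand[A=15 B=31 C=24 D=28] avail[A=15 B=31 C=24 D=28] open={}
Step 15: reserve R8 A 4 -> on_hand[A=15 B=31 C=24 D=28] avail[A=11 B=31 C=24 D=28] open={R8}
Step 16: commit R8 -> on_hand[A=11 B=31 C=24 D=28] avail[A=11 B=31 C=24 D=28] open={}

Answer: A: 11
B: 31
C: 24
D: 28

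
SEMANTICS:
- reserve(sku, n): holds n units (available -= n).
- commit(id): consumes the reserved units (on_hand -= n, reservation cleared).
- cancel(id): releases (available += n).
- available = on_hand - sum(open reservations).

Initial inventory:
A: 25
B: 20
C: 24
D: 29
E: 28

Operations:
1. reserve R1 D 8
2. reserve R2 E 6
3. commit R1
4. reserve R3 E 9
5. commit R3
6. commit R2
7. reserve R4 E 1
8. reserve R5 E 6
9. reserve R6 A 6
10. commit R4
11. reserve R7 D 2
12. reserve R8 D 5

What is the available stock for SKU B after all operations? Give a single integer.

Answer: 20

Derivation:
Step 1: reserve R1 D 8 -> on_hand[A=25 B=20 C=24 D=29 E=28] avail[A=25 B=20 C=24 D=21 E=28] open={R1}
Step 2: reserve R2 E 6 -> on_hand[A=25 B=20 C=24 D=29 E=28] avail[A=25 B=20 C=24 D=21 E=22] open={R1,R2}
Step 3: commit R1 -> on_hand[A=25 B=20 C=24 D=21 E=28] avail[A=25 B=20 C=24 D=21 E=22] open={R2}
Step 4: reserve R3 E 9 -> on_hand[A=25 B=20 C=24 D=21 E=28] avail[A=25 B=20 C=24 D=21 E=13] open={R2,R3}
Step 5: commit R3 -> on_hand[A=25 B=20 C=24 D=21 E=19] avail[A=25 B=20 C=24 D=21 E=13] open={R2}
Step 6: commit R2 -> on_hand[A=25 B=20 C=24 D=21 E=13] avail[A=25 B=20 C=24 D=21 E=13] open={}
Step 7: reserve R4 E 1 -> on_hand[A=25 B=20 C=24 D=21 E=13] avail[A=25 B=20 C=24 D=21 E=12] open={R4}
Step 8: reserve R5 E 6 -> on_hand[A=25 B=20 C=24 D=21 E=13] avail[A=25 B=20 C=24 D=21 E=6] open={R4,R5}
Step 9: reserve R6 A 6 -> on_hand[A=25 B=20 C=24 D=21 E=13] avail[A=19 B=20 C=24 D=21 E=6] open={R4,R5,R6}
Step 10: commit R4 -> on_hand[A=25 B=20 C=24 D=21 E=12] avail[A=19 B=20 C=24 D=21 E=6] open={R5,R6}
Step 11: reserve R7 D 2 -> on_hand[A=25 B=20 C=24 D=21 E=12] avail[A=19 B=20 C=24 D=19 E=6] open={R5,R6,R7}
Step 12: reserve R8 D 5 -> on_hand[A=25 B=20 C=24 D=21 E=12] avail[A=19 B=20 C=24 D=14 E=6] open={R5,R6,R7,R8}
Final available[B] = 20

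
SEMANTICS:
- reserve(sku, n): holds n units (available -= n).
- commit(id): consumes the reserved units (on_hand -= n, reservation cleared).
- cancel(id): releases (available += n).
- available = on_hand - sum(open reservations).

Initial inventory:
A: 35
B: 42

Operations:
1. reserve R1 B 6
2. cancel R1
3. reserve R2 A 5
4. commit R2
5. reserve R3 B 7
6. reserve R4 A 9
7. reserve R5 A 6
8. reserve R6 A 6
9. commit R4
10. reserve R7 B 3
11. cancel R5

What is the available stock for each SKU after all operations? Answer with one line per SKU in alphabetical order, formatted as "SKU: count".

Answer: A: 15
B: 32

Derivation:
Step 1: reserve R1 B 6 -> on_hand[A=35 B=42] avail[A=35 B=36] open={R1}
Step 2: cancel R1 -> on_hand[A=35 B=42] avail[A=35 B=42] open={}
Step 3: reserve R2 A 5 -> on_hand[A=35 B=42] avail[A=30 B=42] open={R2}
Step 4: commit R2 -> on_hand[A=30 B=42] avail[A=30 B=42] open={}
Step 5: reserve R3 B 7 -> on_hand[A=30 B=42] avail[A=30 B=35] open={R3}
Step 6: reserve R4 A 9 -> on_hand[A=30 B=42] avail[A=21 B=35] open={R3,R4}
Step 7: reserve R5 A 6 -> on_hand[A=30 B=42] avail[A=15 B=35] open={R3,R4,R5}
Step 8: reserve R6 A 6 -> on_hand[A=30 B=42] avail[A=9 B=35] open={R3,R4,R5,R6}
Step 9: commit R4 -> on_hand[A=21 B=42] avail[A=9 B=35] open={R3,R5,R6}
Step 10: reserve R7 B 3 -> on_hand[A=21 B=42] avail[A=9 B=32] open={R3,R5,R6,R7}
Step 11: cancel R5 -> on_hand[A=21 B=42] avail[A=15 B=32] open={R3,R6,R7}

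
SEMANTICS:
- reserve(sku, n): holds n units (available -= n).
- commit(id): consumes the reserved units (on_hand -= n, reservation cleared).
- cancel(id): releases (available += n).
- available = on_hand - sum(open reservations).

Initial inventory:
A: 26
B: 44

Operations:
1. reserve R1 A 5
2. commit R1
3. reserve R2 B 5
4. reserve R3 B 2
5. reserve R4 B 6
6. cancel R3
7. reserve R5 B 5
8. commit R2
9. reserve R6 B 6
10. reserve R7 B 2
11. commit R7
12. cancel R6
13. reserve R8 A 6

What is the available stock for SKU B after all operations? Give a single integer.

Step 1: reserve R1 A 5 -> on_hand[A=26 B=44] avail[A=21 B=44] open={R1}
Step 2: commit R1 -> on_hand[A=21 B=44] avail[A=21 B=44] open={}
Step 3: reserve R2 B 5 -> on_hand[A=21 B=44] avail[A=21 B=39] open={R2}
Step 4: reserve R3 B 2 -> on_hand[A=21 B=44] avail[A=21 B=37] open={R2,R3}
Step 5: reserve R4 B 6 -> on_hand[A=21 B=44] avail[A=21 B=31] open={R2,R3,R4}
Step 6: cancel R3 -> on_hand[A=21 B=44] avail[A=21 B=33] open={R2,R4}
Step 7: reserve R5 B 5 -> on_hand[A=21 B=44] avail[A=21 B=28] open={R2,R4,R5}
Step 8: commit R2 -> on_hand[A=21 B=39] avail[A=21 B=28] open={R4,R5}
Step 9: reserve R6 B 6 -> on_hand[A=21 B=39] avail[A=21 B=22] open={R4,R5,R6}
Step 10: reserve R7 B 2 -> on_hand[A=21 B=39] avail[A=21 B=20] open={R4,R5,R6,R7}
Step 11: commit R7 -> on_hand[A=21 B=37] avail[A=21 B=20] open={R4,R5,R6}
Step 12: cancel R6 -> on_hand[A=21 B=37] avail[A=21 B=26] open={R4,R5}
Step 13: reserve R8 A 6 -> on_hand[A=21 B=37] avail[A=15 B=26] open={R4,R5,R8}
Final available[B] = 26

Answer: 26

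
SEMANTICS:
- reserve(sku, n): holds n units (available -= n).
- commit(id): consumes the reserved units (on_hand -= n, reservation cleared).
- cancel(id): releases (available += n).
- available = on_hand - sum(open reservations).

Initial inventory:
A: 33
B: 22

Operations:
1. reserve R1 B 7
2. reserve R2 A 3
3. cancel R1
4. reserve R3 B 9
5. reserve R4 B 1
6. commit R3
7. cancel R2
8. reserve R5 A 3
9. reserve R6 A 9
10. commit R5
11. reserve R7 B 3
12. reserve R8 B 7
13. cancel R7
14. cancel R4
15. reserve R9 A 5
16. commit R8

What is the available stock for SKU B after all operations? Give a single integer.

Answer: 6

Derivation:
Step 1: reserve R1 B 7 -> on_hand[A=33 B=22] avail[A=33 B=15] open={R1}
Step 2: reserve R2 A 3 -> on_hand[A=33 B=22] avail[A=30 B=15] open={R1,R2}
Step 3: cancel R1 -> on_hand[A=33 B=22] avail[A=30 B=22] open={R2}
Step 4: reserve R3 B 9 -> on_hand[A=33 B=22] avail[A=30 B=13] open={R2,R3}
Step 5: reserve R4 B 1 -> on_hand[A=33 B=22] avail[A=30 B=12] open={R2,R3,R4}
Step 6: commit R3 -> on_hand[A=33 B=13] avail[A=30 B=12] open={R2,R4}
Step 7: cancel R2 -> on_hand[A=33 B=13] avail[A=33 B=12] open={R4}
Step 8: reserve R5 A 3 -> on_hand[A=33 B=13] avail[A=30 B=12] open={R4,R5}
Step 9: reserve R6 A 9 -> on_hand[A=33 B=13] avail[A=21 B=12] open={R4,R5,R6}
Step 10: commit R5 -> on_hand[A=30 B=13] avail[A=21 B=12] open={R4,R6}
Step 11: reserve R7 B 3 -> on_hand[A=30 B=13] avail[A=21 B=9] open={R4,R6,R7}
Step 12: reserve R8 B 7 -> on_hand[A=30 B=13] avail[A=21 B=2] open={R4,R6,R7,R8}
Step 13: cancel R7 -> on_hand[A=30 B=13] avail[A=21 B=5] open={R4,R6,R8}
Step 14: cancel R4 -> on_hand[A=30 B=13] avail[A=21 B=6] open={R6,R8}
Step 15: reserve R9 A 5 -> on_hand[A=30 B=13] avail[A=16 B=6] open={R6,R8,R9}
Step 16: commit R8 -> on_hand[A=30 B=6] avail[A=16 B=6] open={R6,R9}
Final available[B] = 6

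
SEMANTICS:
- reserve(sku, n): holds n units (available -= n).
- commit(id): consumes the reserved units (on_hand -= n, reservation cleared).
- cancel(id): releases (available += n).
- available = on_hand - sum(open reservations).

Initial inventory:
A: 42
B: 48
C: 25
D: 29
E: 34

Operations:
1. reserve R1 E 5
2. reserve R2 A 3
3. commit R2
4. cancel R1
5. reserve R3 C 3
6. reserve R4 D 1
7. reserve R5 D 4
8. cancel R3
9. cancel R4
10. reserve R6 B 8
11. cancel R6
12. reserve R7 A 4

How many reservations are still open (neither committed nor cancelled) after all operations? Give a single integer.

Answer: 2

Derivation:
Step 1: reserve R1 E 5 -> on_hand[A=42 B=48 C=25 D=29 E=34] avail[A=42 B=48 C=25 D=29 E=29] open={R1}
Step 2: reserve R2 A 3 -> on_hand[A=42 B=48 C=25 D=29 E=34] avail[A=39 B=48 C=25 D=29 E=29] open={R1,R2}
Step 3: commit R2 -> on_hand[A=39 B=48 C=25 D=29 E=34] avail[A=39 B=48 C=25 D=29 E=29] open={R1}
Step 4: cancel R1 -> on_hand[A=39 B=48 C=25 D=29 E=34] avail[A=39 B=48 C=25 D=29 E=34] open={}
Step 5: reserve R3 C 3 -> on_hand[A=39 B=48 C=25 D=29 E=34] avail[A=39 B=48 C=22 D=29 E=34] open={R3}
Step 6: reserve R4 D 1 -> on_hand[A=39 B=48 C=25 D=29 E=34] avail[A=39 B=48 C=22 D=28 E=34] open={R3,R4}
Step 7: reserve R5 D 4 -> on_hand[A=39 B=48 C=25 D=29 E=34] avail[A=39 B=48 C=22 D=24 E=34] open={R3,R4,R5}
Step 8: cancel R3 -> on_hand[A=39 B=48 C=25 D=29 E=34] avail[A=39 B=48 C=25 D=24 E=34] open={R4,R5}
Step 9: cancel R4 -> on_hand[A=39 B=48 C=25 D=29 E=34] avail[A=39 B=48 C=25 D=25 E=34] open={R5}
Step 10: reserve R6 B 8 -> on_hand[A=39 B=48 C=25 D=29 E=34] avail[A=39 B=40 C=25 D=25 E=34] open={R5,R6}
Step 11: cancel R6 -> on_hand[A=39 B=48 C=25 D=29 E=34] avail[A=39 B=48 C=25 D=25 E=34] open={R5}
Step 12: reserve R7 A 4 -> on_hand[A=39 B=48 C=25 D=29 E=34] avail[A=35 B=48 C=25 D=25 E=34] open={R5,R7}
Open reservations: ['R5', 'R7'] -> 2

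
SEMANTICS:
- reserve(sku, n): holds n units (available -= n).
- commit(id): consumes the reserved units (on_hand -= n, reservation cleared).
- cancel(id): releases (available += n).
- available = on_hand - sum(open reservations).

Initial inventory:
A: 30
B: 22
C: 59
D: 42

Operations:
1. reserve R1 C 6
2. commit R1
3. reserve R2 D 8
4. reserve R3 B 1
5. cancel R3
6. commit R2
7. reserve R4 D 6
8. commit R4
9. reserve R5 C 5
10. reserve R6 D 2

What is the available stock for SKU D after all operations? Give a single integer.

Step 1: reserve R1 C 6 -> on_hand[A=30 B=22 C=59 D=42] avail[A=30 B=22 C=53 D=42] open={R1}
Step 2: commit R1 -> on_hand[A=30 B=22 C=53 D=42] avail[A=30 B=22 C=53 D=42] open={}
Step 3: reserve R2 D 8 -> on_hand[A=30 B=22 C=53 D=42] avail[A=30 B=22 C=53 D=34] open={R2}
Step 4: reserve R3 B 1 -> on_hand[A=30 B=22 C=53 D=42] avail[A=30 B=21 C=53 D=34] open={R2,R3}
Step 5: cancel R3 -> on_hand[A=30 B=22 C=53 D=42] avail[A=30 B=22 C=53 D=34] open={R2}
Step 6: commit R2 -> on_hand[A=30 B=22 C=53 D=34] avail[A=30 B=22 C=53 D=34] open={}
Step 7: reserve R4 D 6 -> on_hand[A=30 B=22 C=53 D=34] avail[A=30 B=22 C=53 D=28] open={R4}
Step 8: commit R4 -> on_hand[A=30 B=22 C=53 D=28] avail[A=30 B=22 C=53 D=28] open={}
Step 9: reserve R5 C 5 -> on_hand[A=30 B=22 C=53 D=28] avail[A=30 B=22 C=48 D=28] open={R5}
Step 10: reserve R6 D 2 -> on_hand[A=30 B=22 C=53 D=28] avail[A=30 B=22 C=48 D=26] open={R5,R6}
Final available[D] = 26

Answer: 26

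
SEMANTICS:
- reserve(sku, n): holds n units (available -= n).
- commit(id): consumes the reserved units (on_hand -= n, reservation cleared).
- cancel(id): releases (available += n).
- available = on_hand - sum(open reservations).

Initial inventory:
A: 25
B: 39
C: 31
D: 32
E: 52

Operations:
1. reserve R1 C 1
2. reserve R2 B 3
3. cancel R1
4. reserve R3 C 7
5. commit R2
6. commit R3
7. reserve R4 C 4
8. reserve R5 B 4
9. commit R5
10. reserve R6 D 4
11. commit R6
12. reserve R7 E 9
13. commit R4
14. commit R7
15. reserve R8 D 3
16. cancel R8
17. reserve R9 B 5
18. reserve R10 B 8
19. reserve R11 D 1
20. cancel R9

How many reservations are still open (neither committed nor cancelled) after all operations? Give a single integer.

Step 1: reserve R1 C 1 -> on_hand[A=25 B=39 C=31 D=32 E=52] avail[A=25 B=39 C=30 D=32 E=52] open={R1}
Step 2: reserve R2 B 3 -> on_hand[A=25 B=39 C=31 D=32 E=52] avail[A=25 B=36 C=30 D=32 E=52] open={R1,R2}
Step 3: cancel R1 -> on_hand[A=25 B=39 C=31 D=32 E=52] avail[A=25 B=36 C=31 D=32 E=52] open={R2}
Step 4: reserve R3 C 7 -> on_hand[A=25 B=39 C=31 D=32 E=52] avail[A=25 B=36 C=24 D=32 E=52] open={R2,R3}
Step 5: commit R2 -> on_hand[A=25 B=36 C=31 D=32 E=52] avail[A=25 B=36 C=24 D=32 E=52] open={R3}
Step 6: commit R3 -> on_hand[A=25 B=36 C=24 D=32 E=52] avail[A=25 B=36 C=24 D=32 E=52] open={}
Step 7: reserve R4 C 4 -> on_hand[A=25 B=36 C=24 D=32 E=52] avail[A=25 B=36 C=20 D=32 E=52] open={R4}
Step 8: reserve R5 B 4 -> on_hand[A=25 B=36 C=24 D=32 E=52] avail[A=25 B=32 C=20 D=32 E=52] open={R4,R5}
Step 9: commit R5 -> on_hand[A=25 B=32 C=24 D=32 E=52] avail[A=25 B=32 C=20 D=32 E=52] open={R4}
Step 10: reserve R6 D 4 -> on_hand[A=25 B=32 C=24 D=32 E=52] avail[A=25 B=32 C=20 D=28 E=52] open={R4,R6}
Step 11: commit R6 -> on_hand[A=25 B=32 C=24 D=28 E=52] avail[A=25 B=32 C=20 D=28 E=52] open={R4}
Step 12: reserve R7 E 9 -> on_hand[A=25 B=32 C=24 D=28 E=52] avail[A=25 B=32 C=20 D=28 E=43] open={R4,R7}
Step 13: commit R4 -> on_hand[A=25 B=32 C=20 D=28 E=52] avail[A=25 B=32 C=20 D=28 E=43] open={R7}
Step 14: commit R7 -> on_hand[A=25 B=32 C=20 D=28 E=43] avail[A=25 B=32 C=20 D=28 E=43] open={}
Step 15: reserve R8 D 3 -> on_hand[A=25 B=32 C=20 D=28 E=43] avail[A=25 B=32 C=20 D=25 E=43] open={R8}
Step 16: cancel R8 -> on_hand[A=25 B=32 C=20 D=28 E=43] avail[A=25 B=32 C=20 D=28 E=43] open={}
Step 17: reserve R9 B 5 -> on_hand[A=25 B=32 C=20 D=28 E=43] avail[A=25 B=27 C=20 D=28 E=43] open={R9}
Step 18: reserve R10 B 8 -> on_hand[A=25 B=32 C=20 D=28 E=43] avail[A=25 B=19 C=20 D=28 E=43] open={R10,R9}
Step 19: reserve R11 D 1 -> on_hand[A=25 B=32 C=20 D=28 E=43] avail[A=25 B=19 C=20 D=27 E=43] open={R10,R11,R9}
Step 20: cancel R9 -> on_hand[A=25 B=32 C=20 D=28 E=43] avail[A=25 B=24 C=20 D=27 E=43] open={R10,R11}
Open reservations: ['R10', 'R11'] -> 2

Answer: 2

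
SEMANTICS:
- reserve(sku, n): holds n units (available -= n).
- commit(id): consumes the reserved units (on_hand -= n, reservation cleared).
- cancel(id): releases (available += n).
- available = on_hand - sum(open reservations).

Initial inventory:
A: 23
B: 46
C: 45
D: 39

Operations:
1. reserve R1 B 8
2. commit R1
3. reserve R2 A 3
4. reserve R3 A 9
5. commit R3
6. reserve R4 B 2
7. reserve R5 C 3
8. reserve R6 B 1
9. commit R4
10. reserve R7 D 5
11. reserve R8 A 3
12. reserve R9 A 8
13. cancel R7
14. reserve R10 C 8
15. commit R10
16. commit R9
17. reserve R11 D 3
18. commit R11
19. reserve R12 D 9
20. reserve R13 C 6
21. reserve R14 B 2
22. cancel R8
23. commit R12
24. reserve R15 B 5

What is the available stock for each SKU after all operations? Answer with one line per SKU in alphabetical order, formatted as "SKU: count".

Step 1: reserve R1 B 8 -> on_hand[A=23 B=46 C=45 D=39] avail[A=23 B=38 C=45 D=39] open={R1}
Step 2: commit R1 -> on_hand[A=23 B=38 C=45 D=39] avail[A=23 B=38 C=45 D=39] open={}
Step 3: reserve R2 A 3 -> on_hand[A=23 B=38 C=45 D=39] avail[A=20 B=38 C=45 D=39] open={R2}
Step 4: reserve R3 A 9 -> on_hand[A=23 B=38 C=45 D=39] avail[A=11 B=38 C=45 D=39] open={R2,R3}
Step 5: commit R3 -> on_hand[A=14 B=38 C=45 D=39] avail[A=11 B=38 C=45 D=39] open={R2}
Step 6: reserve R4 B 2 -> on_hand[A=14 B=38 C=45 D=39] avail[A=11 B=36 C=45 D=39] open={R2,R4}
Step 7: reserve R5 C 3 -> on_hand[A=14 B=38 C=45 D=39] avail[A=11 B=36 C=42 D=39] open={R2,R4,R5}
Step 8: reserve R6 B 1 -> on_hand[A=14 B=38 C=45 D=39] avail[A=11 B=35 C=42 D=39] open={R2,R4,R5,R6}
Step 9: commit R4 -> on_hand[A=14 B=36 C=45 D=39] avail[A=11 B=35 C=42 D=39] open={R2,R5,R6}
Step 10: reserve R7 D 5 -> on_hand[A=14 B=36 C=45 D=39] avail[A=11 B=35 C=42 D=34] open={R2,R5,R6,R7}
Step 11: reserve R8 A 3 -> on_hand[A=14 B=36 C=45 D=39] avail[A=8 B=35 C=42 D=34] open={R2,R5,R6,R7,R8}
Step 12: reserve R9 A 8 -> on_hand[A=14 B=36 C=45 D=39] avail[A=0 B=35 C=42 D=34] open={R2,R5,R6,R7,R8,R9}
Step 13: cancel R7 -> on_hand[A=14 B=36 C=45 D=39] avail[A=0 B=35 C=42 D=39] open={R2,R5,R6,R8,R9}
Step 14: reserve R10 C 8 -> on_hand[A=14 B=36 C=45 D=39] avail[A=0 B=35 C=34 D=39] open={R10,R2,R5,R6,R8,R9}
Step 15: commit R10 -> on_hand[A=14 B=36 C=37 D=39] avail[A=0 B=35 C=34 D=39] open={R2,R5,R6,R8,R9}
Step 16: commit R9 -> on_hand[A=6 B=36 C=37 D=39] avail[A=0 B=35 C=34 D=39] open={R2,R5,R6,R8}
Step 17: reserve R11 D 3 -> on_hand[A=6 B=36 C=37 D=39] avail[A=0 B=35 C=34 D=36] open={R11,R2,R5,R6,R8}
Step 18: commit R11 -> on_hand[A=6 B=36 C=37 D=36] avail[A=0 B=35 C=34 D=36] open={R2,R5,R6,R8}
Step 19: reserve R12 D 9 -> on_hand[A=6 B=36 C=37 D=36] avail[A=0 B=35 C=34 D=27] open={R12,R2,R5,R6,R8}
Step 20: reserve R13 C 6 -> on_hand[A=6 B=36 C=37 D=36] avail[A=0 B=35 C=28 D=27] open={R12,R13,R2,R5,R6,R8}
Step 21: reserve R14 B 2 -> on_hand[A=6 B=36 C=37 D=36] avail[A=0 B=33 C=28 D=27] open={R12,R13,R14,R2,R5,R6,R8}
Step 22: cancel R8 -> on_hand[A=6 B=36 C=37 D=36] avail[A=3 B=33 C=28 D=27] open={R12,R13,R14,R2,R5,R6}
Step 23: commit R12 -> on_hand[A=6 B=36 C=37 D=27] avail[A=3 B=33 C=28 D=27] open={R13,R14,R2,R5,R6}
Step 24: reserve R15 B 5 -> on_hand[A=6 B=36 C=37 D=27] avail[A=3 B=28 C=28 D=27] open={R13,R14,R15,R2,R5,R6}

Answer: A: 3
B: 28
C: 28
D: 27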